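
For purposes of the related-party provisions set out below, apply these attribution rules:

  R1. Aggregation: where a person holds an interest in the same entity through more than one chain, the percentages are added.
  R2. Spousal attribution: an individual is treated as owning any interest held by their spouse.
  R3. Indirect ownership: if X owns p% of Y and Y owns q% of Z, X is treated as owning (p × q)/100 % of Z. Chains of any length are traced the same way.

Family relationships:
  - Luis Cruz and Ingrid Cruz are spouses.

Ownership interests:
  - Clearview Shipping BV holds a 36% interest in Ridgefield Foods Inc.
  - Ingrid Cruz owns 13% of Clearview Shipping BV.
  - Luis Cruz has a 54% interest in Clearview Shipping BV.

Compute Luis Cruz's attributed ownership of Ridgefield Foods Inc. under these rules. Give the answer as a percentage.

By spousal attribution (R2), Luis Cruz is treated as also owning Ingrid Cruz's interest in Clearview Shipping BV, giving 54% + 13% = 67%.
Chain via Clearview Shipping BV (R3): 67% × 36% = 24.12% of Ridgefield Foods Inc.

24.12%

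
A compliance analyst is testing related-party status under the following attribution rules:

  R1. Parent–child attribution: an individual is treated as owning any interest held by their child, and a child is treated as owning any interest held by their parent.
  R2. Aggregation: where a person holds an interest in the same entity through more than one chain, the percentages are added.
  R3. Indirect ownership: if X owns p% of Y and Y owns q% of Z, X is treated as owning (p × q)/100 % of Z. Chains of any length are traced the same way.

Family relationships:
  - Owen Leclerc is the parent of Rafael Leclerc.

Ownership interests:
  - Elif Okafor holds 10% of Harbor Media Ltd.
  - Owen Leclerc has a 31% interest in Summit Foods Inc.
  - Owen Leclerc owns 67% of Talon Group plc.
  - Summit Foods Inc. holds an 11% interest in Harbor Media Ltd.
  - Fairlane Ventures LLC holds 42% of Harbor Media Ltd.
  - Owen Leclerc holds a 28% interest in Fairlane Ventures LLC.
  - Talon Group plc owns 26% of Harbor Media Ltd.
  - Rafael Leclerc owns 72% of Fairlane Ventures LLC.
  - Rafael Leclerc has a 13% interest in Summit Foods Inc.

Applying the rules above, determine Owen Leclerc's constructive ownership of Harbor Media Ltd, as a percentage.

By parent–child attribution (R1), Owen Leclerc is treated as also owning Rafael Leclerc's interest in Fairlane Ventures LLC, giving 28% + 72% = 100%.
By parent–child attribution (R1), Owen Leclerc is treated as also owning Rafael Leclerc's interest in Summit Foods Inc, giving 31% + 13% = 44%.
Chain via Talon Group plc (R3): 67% × 26% = 17.42% of Harbor Media Ltd.
Chain via Fairlane Ventures LLC (R3): 100% × 42% = 42% of Harbor Media Ltd.
Chain via Summit Foods Inc. (R3): 44% × 11% = 4.84% of Harbor Media Ltd.
Aggregating (R2): 17.42% + 42% + 4.84% = 64.26%.

64.26%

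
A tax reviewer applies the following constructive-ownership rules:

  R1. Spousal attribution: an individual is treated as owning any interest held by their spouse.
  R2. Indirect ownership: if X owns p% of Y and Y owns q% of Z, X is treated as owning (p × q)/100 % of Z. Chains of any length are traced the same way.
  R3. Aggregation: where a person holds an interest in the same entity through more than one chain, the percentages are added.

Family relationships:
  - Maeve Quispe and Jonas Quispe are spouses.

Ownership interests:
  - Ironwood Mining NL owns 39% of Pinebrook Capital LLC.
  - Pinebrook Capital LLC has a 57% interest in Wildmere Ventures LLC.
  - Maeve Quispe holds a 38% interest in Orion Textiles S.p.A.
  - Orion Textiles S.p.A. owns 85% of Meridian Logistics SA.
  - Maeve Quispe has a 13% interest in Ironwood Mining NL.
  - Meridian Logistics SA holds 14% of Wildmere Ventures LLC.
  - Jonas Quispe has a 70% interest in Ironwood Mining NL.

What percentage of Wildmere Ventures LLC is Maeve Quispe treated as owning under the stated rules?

22.9729%

By spousal attribution (R1), Maeve Quispe is treated as also owning Jonas Quispe's interest in Ironwood Mining NL, giving 13% + 70% = 83%.
Chain via Ironwood Mining NL → Pinebrook Capital LLC (R2): 83% × 39% × 57% = 18.4509% of Wildmere Ventures LLC.
Chain via Orion Textiles S.p.A. → Meridian Logistics SA (R2): 38% × 85% × 14% = 4.522% of Wildmere Ventures LLC.
Aggregating (R3): 18.4509% + 4.522% = 22.9729%.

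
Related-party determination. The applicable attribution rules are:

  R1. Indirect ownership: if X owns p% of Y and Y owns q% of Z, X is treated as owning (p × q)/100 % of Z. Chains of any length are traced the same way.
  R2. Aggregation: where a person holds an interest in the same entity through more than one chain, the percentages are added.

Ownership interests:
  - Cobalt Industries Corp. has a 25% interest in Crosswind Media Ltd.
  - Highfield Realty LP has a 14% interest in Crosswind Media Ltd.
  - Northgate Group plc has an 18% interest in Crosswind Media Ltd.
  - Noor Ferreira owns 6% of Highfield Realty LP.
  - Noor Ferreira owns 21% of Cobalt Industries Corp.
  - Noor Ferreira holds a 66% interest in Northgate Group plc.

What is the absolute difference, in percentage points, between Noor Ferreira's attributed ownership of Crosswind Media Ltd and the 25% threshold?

Chain via Cobalt Industries Corp. (R1): 21% × 25% = 5.25% of Crosswind Media Ltd.
Chain via Northgate Group plc (R1): 66% × 18% = 11.88% of Crosswind Media Ltd.
Chain via Highfield Realty LP (R1): 6% × 14% = 0.84% of Crosswind Media Ltd.
Aggregating (R2): 5.25% + 11.88% + 0.84% = 17.97%.
17.97% falls short of the 25% threshold by 7.03 percentage points.

7.03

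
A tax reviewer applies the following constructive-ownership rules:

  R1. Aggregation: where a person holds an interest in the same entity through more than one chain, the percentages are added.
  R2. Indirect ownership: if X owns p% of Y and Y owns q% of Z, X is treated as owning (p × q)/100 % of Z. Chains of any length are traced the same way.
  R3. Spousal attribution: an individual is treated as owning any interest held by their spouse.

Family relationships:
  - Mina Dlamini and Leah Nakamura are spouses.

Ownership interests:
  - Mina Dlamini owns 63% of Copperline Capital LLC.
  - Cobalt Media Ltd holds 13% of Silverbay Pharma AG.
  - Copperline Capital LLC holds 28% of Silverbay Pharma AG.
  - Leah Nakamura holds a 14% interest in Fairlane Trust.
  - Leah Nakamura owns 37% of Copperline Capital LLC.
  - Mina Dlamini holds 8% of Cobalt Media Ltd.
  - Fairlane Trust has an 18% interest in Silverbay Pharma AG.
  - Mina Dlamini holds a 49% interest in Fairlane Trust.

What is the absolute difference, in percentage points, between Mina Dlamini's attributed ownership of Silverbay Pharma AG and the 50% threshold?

9.62

By spousal attribution (R3), Mina Dlamini is treated as also owning Leah Nakamura's interest in Fairlane Trust, giving 49% + 14% = 63%.
By spousal attribution (R3), Mina Dlamini is treated as also owning Leah Nakamura's interest in Copperline Capital LLC, giving 63% + 37% = 100%.
Chain via Fairlane Trust (R2): 63% × 18% = 11.34% of Silverbay Pharma AG.
Chain via Copperline Capital LLC (R2): 100% × 28% = 28% of Silverbay Pharma AG.
Chain via Cobalt Media Ltd (R2): 8% × 13% = 1.04% of Silverbay Pharma AG.
Aggregating (R1): 11.34% + 28% + 1.04% = 40.38%.
40.38% falls short of the 50% threshold by 9.62 percentage points.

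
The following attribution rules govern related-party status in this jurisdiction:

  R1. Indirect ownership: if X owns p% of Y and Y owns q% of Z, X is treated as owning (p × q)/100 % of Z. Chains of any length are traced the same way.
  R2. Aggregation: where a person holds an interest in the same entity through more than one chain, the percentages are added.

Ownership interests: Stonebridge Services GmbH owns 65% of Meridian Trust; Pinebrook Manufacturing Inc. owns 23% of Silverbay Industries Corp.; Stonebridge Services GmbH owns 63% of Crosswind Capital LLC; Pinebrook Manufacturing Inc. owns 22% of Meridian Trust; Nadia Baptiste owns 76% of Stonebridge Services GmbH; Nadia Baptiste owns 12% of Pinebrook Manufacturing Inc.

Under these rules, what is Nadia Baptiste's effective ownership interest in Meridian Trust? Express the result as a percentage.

Chain via Pinebrook Manufacturing Inc. (R1): 12% × 22% = 2.64% of Meridian Trust.
Chain via Stonebridge Services GmbH (R1): 76% × 65% = 49.4% of Meridian Trust.
Aggregating (R2): 2.64% + 49.4% = 52.04%.

52.04%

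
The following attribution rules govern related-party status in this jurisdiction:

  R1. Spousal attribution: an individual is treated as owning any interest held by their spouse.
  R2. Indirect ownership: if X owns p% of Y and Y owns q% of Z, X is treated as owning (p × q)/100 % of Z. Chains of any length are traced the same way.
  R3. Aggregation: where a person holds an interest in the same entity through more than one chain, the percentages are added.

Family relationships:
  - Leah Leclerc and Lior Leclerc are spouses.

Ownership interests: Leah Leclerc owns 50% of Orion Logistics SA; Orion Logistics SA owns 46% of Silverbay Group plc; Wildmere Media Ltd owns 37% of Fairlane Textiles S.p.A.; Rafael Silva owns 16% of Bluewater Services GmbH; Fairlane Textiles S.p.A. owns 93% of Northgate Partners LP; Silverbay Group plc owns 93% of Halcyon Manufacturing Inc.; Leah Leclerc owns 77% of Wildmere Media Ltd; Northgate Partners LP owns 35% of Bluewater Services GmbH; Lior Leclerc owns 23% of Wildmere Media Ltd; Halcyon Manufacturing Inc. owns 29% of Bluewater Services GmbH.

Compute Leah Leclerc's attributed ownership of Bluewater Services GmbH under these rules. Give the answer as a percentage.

18.2466%

By spousal attribution (R1), Leah Leclerc is treated as also owning Lior Leclerc's interest in Wildmere Media Ltd, giving 77% + 23% = 100%.
Chain via Wildmere Media Ltd → Fairlane Textiles S.p.A. → Northgate Partners LP (R2): 100% × 37% × 93% × 35% = 12.0435% of Bluewater Services GmbH.
Chain via Orion Logistics SA → Silverbay Group plc → Halcyon Manufacturing Inc. (R2): 50% × 46% × 93% × 29% = 6.2031% of Bluewater Services GmbH.
Aggregating (R3): 12.0435% + 6.2031% = 18.2466%.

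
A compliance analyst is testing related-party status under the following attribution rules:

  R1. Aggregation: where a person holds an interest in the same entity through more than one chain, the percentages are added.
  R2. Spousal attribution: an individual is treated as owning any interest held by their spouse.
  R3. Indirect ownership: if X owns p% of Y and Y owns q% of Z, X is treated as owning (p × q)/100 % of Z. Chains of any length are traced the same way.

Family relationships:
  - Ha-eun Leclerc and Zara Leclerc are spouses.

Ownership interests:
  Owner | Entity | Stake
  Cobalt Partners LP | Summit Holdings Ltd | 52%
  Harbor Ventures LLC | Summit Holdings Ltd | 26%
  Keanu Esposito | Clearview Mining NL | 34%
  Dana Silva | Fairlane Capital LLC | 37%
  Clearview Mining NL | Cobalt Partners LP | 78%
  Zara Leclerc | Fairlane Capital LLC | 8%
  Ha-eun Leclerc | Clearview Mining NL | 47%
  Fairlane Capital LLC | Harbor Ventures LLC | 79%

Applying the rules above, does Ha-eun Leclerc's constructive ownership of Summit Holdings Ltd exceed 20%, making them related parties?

Yes

By spousal attribution (R2), Ha-eun Leclerc is treated as owning Zara Leclerc's 8% interest in Fairlane Capital LLC.
Chain via Clearview Mining NL → Cobalt Partners LP (R3): 47% × 78% × 52% = 19.0632% of Summit Holdings Ltd.
Chain via Fairlane Capital LLC → Harbor Ventures LLC (R3): 8% × 79% × 26% = 1.6432% of Summit Holdings Ltd.
Aggregating (R1): 19.0632% + 1.6432% = 20.7064%.
20.7064% exceeds the 20% threshold, so Ha-eun is a related party to Summit Holdings Ltd.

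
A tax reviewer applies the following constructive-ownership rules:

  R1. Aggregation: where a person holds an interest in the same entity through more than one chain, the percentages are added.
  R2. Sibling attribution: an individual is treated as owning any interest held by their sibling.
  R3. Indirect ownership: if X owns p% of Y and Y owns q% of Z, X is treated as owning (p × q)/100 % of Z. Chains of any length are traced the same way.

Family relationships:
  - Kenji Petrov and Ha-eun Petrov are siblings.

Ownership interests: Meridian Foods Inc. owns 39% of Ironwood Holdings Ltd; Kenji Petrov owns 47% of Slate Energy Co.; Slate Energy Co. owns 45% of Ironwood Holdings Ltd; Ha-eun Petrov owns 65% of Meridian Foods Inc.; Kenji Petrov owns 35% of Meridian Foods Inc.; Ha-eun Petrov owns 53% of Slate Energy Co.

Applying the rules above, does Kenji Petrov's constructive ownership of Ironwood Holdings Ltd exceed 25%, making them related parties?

Yes

By sibling attribution (R2), Kenji Petrov is treated as also owning Ha-eun Petrov's interest in Slate Energy Co, giving 47% + 53% = 100%.
By sibling attribution (R2), Kenji Petrov is treated as also owning Ha-eun Petrov's interest in Meridian Foods Inc, giving 35% + 65% = 100%.
Chain via Slate Energy Co. (R3): 100% × 45% = 45% of Ironwood Holdings Ltd.
Chain via Meridian Foods Inc. (R3): 100% × 39% = 39% of Ironwood Holdings Ltd.
Aggregating (R1): 45% + 39% = 84%.
84% exceeds the 25% threshold, so Kenji is a related party to Ironwood Holdings Ltd.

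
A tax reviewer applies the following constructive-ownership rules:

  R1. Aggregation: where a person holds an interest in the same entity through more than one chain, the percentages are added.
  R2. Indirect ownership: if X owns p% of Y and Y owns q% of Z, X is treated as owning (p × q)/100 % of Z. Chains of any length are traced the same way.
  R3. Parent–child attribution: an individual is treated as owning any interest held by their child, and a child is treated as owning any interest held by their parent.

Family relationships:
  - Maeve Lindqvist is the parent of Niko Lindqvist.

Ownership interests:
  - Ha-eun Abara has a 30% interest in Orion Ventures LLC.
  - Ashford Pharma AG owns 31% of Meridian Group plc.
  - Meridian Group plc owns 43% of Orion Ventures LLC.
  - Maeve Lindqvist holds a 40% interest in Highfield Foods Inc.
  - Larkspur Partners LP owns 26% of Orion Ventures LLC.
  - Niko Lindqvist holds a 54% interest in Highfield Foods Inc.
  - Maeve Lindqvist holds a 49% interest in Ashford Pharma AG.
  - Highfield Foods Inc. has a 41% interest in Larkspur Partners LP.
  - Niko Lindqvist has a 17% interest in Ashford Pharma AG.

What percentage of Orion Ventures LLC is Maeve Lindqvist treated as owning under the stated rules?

18.8182%

By parent–child attribution (R3), Maeve Lindqvist is treated as also owning Niko Lindqvist's interest in Ashford Pharma AG, giving 49% + 17% = 66%.
By parent–child attribution (R3), Maeve Lindqvist is treated as also owning Niko Lindqvist's interest in Highfield Foods Inc, giving 40% + 54% = 94%.
Chain via Ashford Pharma AG → Meridian Group plc (R2): 66% × 31% × 43% = 8.7978% of Orion Ventures LLC.
Chain via Highfield Foods Inc. → Larkspur Partners LP (R2): 94% × 41% × 26% = 10.0204% of Orion Ventures LLC.
Aggregating (R1): 8.7978% + 10.0204% = 18.8182%.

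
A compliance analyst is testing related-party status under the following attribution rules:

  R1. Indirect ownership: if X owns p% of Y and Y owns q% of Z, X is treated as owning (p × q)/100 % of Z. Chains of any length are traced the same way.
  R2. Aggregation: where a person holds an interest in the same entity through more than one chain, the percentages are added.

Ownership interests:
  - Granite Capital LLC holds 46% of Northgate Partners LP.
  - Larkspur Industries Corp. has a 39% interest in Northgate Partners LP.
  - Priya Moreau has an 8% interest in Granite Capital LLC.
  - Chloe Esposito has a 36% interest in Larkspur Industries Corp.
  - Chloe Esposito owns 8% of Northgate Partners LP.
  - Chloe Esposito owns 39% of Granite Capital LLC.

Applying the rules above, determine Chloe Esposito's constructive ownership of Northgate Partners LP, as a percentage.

39.98%

Chain via Granite Capital LLC (R1): 39% × 46% = 17.94% of Northgate Partners LP.
Chain via Larkspur Industries Corp. (R1): 36% × 39% = 14.04% of Northgate Partners LP.
Direct interest in Northgate Partners LP: 8%.
Aggregating (R2): 17.94% + 14.04% + 8% = 39.98%.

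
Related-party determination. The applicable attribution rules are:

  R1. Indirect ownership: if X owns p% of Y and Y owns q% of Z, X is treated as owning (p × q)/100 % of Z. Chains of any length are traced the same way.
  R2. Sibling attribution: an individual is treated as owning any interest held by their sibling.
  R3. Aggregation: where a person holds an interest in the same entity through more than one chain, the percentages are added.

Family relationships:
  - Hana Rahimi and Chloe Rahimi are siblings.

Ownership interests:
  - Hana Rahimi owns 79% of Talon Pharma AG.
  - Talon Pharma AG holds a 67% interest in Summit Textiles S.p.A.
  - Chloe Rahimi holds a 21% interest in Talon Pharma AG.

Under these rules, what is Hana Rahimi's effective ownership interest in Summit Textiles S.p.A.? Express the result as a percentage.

By sibling attribution (R2), Hana Rahimi is treated as also owning Chloe Rahimi's interest in Talon Pharma AG, giving 79% + 21% = 100%.
Chain via Talon Pharma AG (R1): 100% × 67% = 67% of Summit Textiles S.p.A.

67%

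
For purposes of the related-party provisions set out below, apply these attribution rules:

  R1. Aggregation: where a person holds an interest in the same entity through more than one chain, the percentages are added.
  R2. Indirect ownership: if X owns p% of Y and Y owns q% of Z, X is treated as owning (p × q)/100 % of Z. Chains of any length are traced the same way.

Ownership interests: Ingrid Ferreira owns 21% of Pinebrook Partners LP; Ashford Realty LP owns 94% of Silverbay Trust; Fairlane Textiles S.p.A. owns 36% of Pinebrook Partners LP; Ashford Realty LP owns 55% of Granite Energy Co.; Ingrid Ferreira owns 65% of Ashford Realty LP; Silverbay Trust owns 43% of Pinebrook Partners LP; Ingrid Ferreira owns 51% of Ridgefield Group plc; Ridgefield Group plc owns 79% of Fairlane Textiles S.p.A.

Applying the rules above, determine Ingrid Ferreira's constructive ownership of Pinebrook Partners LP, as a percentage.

Chain via Ridgefield Group plc → Fairlane Textiles S.p.A. (R2): 51% × 79% × 36% = 14.5044% of Pinebrook Partners LP.
Chain via Ashford Realty LP → Silverbay Trust (R2): 65% × 94% × 43% = 26.273% of Pinebrook Partners LP.
Direct interest in Pinebrook Partners LP: 21%.
Aggregating (R1): 14.5044% + 26.273% + 21% = 61.7774%.

61.7774%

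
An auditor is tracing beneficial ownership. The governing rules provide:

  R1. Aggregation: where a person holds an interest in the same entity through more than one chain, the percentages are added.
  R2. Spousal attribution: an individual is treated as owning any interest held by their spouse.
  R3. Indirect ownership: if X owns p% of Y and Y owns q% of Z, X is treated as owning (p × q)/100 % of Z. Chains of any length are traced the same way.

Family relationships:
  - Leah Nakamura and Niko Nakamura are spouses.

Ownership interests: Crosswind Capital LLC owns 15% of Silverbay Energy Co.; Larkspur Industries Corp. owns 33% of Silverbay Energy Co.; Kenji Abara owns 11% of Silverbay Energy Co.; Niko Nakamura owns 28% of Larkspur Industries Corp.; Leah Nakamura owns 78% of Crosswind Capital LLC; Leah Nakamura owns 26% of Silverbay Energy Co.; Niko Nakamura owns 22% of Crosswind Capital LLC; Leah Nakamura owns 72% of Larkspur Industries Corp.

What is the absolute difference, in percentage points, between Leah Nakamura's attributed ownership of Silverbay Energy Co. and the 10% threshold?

By spousal attribution (R2), Leah Nakamura is treated as also owning Niko Nakamura's interest in Crosswind Capital LLC, giving 78% + 22% = 100%.
By spousal attribution (R2), Leah Nakamura is treated as also owning Niko Nakamura's interest in Larkspur Industries Corp, giving 72% + 28% = 100%.
Chain via Crosswind Capital LLC (R3): 100% × 15% = 15% of Silverbay Energy Co.
Chain via Larkspur Industries Corp. (R3): 100% × 33% = 33% of Silverbay Energy Co.
Direct interest in Silverbay Energy Co: 26%.
Aggregating (R1): 15% + 33% + 26% = 74%.
74% exceeds the 10% threshold by 64 percentage points.

64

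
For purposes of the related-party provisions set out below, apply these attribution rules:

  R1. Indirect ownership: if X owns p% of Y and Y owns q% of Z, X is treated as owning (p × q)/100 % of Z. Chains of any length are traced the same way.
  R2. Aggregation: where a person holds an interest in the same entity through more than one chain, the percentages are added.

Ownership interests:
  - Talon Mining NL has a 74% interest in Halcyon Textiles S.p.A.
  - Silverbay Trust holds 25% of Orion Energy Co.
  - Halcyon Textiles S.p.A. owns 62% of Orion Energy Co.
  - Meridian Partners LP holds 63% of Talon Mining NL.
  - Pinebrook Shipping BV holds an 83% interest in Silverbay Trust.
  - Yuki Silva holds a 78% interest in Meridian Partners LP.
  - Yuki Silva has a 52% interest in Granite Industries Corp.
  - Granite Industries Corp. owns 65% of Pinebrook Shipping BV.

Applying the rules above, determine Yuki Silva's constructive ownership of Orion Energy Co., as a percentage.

Chain via Granite Industries Corp. → Pinebrook Shipping BV → Silverbay Trust (R1): 52% × 65% × 83% × 25% = 7.0135% of Orion Energy Co.
Chain via Meridian Partners LP → Talon Mining NL → Halcyon Textiles S.p.A. (R1): 78% × 63% × 74% × 62% = 22.545432% of Orion Energy Co.
Aggregating (R2): 7.0135% + 22.545432% = 29.558932%.

29.558932%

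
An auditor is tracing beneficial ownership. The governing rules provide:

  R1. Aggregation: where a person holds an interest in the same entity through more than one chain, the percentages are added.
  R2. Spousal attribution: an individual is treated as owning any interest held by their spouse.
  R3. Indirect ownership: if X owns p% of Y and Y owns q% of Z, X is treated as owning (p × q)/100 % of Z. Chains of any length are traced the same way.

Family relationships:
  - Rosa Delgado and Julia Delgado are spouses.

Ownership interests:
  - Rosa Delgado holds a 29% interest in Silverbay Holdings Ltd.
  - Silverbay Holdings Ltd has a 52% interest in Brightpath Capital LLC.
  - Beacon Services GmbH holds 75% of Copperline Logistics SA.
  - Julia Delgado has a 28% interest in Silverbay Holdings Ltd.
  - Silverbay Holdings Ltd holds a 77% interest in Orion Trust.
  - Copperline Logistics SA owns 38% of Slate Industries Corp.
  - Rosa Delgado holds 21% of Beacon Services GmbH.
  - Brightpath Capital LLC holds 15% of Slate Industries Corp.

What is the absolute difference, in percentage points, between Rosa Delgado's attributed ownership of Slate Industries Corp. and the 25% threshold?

By spousal attribution (R2), Rosa Delgado is treated as also owning Julia Delgado's interest in Silverbay Holdings Ltd, giving 29% + 28% = 57%.
Chain via Silverbay Holdings Ltd → Brightpath Capital LLC (R3): 57% × 52% × 15% = 4.446% of Slate Industries Corp.
Chain via Beacon Services GmbH → Copperline Logistics SA (R3): 21% × 75% × 38% = 5.985% of Slate Industries Corp.
Aggregating (R1): 4.446% + 5.985% = 10.431%.
10.431% falls short of the 25% threshold by 14.569 percentage points.

14.569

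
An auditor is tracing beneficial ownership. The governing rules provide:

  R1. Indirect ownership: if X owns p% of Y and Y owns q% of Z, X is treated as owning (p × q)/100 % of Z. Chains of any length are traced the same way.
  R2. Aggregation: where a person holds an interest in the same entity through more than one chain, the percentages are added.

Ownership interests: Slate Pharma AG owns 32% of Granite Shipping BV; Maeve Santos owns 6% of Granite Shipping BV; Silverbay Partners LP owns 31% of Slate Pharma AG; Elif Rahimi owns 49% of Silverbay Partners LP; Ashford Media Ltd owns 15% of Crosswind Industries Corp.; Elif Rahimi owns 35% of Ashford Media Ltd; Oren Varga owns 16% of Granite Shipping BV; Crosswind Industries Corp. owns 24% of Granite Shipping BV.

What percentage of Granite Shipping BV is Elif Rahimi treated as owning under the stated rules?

Chain via Ashford Media Ltd → Crosswind Industries Corp. (R1): 35% × 15% × 24% = 1.26% of Granite Shipping BV.
Chain via Silverbay Partners LP → Slate Pharma AG (R1): 49% × 31% × 32% = 4.8608% of Granite Shipping BV.
Aggregating (R2): 1.26% + 4.8608% = 6.1208%.

6.1208%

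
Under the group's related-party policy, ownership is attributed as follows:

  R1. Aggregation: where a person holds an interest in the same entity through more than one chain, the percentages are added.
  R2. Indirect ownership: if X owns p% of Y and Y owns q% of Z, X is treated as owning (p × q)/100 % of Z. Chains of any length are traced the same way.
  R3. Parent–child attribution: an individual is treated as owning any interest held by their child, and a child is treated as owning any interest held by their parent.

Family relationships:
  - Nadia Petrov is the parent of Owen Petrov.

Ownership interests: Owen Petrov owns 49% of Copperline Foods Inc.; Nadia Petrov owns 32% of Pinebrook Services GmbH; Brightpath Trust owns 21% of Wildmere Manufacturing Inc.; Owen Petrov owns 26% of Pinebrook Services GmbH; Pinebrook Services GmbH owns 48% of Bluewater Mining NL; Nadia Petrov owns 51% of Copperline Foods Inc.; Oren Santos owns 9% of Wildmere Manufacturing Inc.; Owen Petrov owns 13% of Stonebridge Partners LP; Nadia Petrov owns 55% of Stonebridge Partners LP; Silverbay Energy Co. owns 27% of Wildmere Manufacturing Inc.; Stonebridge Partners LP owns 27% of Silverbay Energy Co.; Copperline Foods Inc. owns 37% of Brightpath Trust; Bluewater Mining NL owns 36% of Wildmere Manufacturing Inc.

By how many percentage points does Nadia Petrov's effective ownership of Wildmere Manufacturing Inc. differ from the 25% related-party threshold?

2.2504

By parent–child attribution (R3), Nadia Petrov is treated as also owning Owen Petrov's interest in Copperline Foods Inc, giving 51% + 49% = 100%.
By parent–child attribution (R3), Nadia Petrov is treated as also owning Owen Petrov's interest in Stonebridge Partners LP, giving 55% + 13% = 68%.
By parent–child attribution (R3), Nadia Petrov is treated as also owning Owen Petrov's interest in Pinebrook Services GmbH, giving 32% + 26% = 58%.
Chain via Copperline Foods Inc. → Brightpath Trust (R2): 100% × 37% × 21% = 7.77% of Wildmere Manufacturing Inc.
Chain via Stonebridge Partners LP → Silverbay Energy Co. (R2): 68% × 27% × 27% = 4.9572% of Wildmere Manufacturing Inc.
Chain via Pinebrook Services GmbH → Bluewater Mining NL (R2): 58% × 48% × 36% = 10.0224% of Wildmere Manufacturing Inc.
Aggregating (R1): 7.77% + 4.9572% + 10.0224% = 22.7496%.
22.7496% falls short of the 25% threshold by 2.2504 percentage points.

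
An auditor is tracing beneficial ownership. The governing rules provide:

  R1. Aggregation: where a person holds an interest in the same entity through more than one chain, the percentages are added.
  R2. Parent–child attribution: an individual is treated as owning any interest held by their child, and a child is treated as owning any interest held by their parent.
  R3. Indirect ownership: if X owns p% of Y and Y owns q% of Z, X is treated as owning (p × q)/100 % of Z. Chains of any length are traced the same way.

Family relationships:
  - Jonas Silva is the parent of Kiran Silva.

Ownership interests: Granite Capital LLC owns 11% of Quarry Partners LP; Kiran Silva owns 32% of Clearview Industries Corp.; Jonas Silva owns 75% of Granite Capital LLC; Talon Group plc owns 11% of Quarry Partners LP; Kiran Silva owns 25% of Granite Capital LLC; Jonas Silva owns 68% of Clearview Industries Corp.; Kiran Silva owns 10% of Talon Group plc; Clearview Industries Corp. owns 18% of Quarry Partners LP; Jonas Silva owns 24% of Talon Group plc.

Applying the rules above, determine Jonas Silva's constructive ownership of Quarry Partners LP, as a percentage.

By parent–child attribution (R2), Jonas Silva is treated as also owning Kiran Silva's interest in Granite Capital LLC, giving 75% + 25% = 100%.
By parent–child attribution (R2), Jonas Silva is treated as also owning Kiran Silva's interest in Talon Group plc, giving 24% + 10% = 34%.
By parent–child attribution (R2), Jonas Silva is treated as also owning Kiran Silva's interest in Clearview Industries Corp, giving 68% + 32% = 100%.
Chain via Granite Capital LLC (R3): 100% × 11% = 11% of Quarry Partners LP.
Chain via Talon Group plc (R3): 34% × 11% = 3.74% of Quarry Partners LP.
Chain via Clearview Industries Corp. (R3): 100% × 18% = 18% of Quarry Partners LP.
Aggregating (R1): 11% + 3.74% + 18% = 32.74%.

32.74%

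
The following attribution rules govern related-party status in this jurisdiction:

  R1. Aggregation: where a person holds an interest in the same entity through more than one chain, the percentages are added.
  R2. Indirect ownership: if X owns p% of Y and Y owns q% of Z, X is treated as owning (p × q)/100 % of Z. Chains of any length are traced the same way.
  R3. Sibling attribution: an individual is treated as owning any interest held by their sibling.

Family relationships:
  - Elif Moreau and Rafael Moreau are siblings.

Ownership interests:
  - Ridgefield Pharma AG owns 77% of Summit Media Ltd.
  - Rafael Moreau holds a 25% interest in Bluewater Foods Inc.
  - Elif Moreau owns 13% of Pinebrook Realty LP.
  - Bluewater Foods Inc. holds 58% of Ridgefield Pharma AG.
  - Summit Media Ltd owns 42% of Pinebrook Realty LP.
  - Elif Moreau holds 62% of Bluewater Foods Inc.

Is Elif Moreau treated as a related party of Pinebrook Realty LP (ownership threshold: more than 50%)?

No

By sibling attribution (R3), Elif Moreau is treated as also owning Rafael Moreau's interest in Bluewater Foods Inc, giving 62% + 25% = 87%.
Chain via Bluewater Foods Inc. → Ridgefield Pharma AG → Summit Media Ltd (R2): 87% × 58% × 77% × 42% = 16.318764% of Pinebrook Realty LP.
Direct interest in Pinebrook Realty LP: 13%.
Aggregating (R1): 16.318764% + 13% = 29.318764%.
29.318764% does not exceed the 50% threshold, so Elif is not a related party to Pinebrook Realty LP.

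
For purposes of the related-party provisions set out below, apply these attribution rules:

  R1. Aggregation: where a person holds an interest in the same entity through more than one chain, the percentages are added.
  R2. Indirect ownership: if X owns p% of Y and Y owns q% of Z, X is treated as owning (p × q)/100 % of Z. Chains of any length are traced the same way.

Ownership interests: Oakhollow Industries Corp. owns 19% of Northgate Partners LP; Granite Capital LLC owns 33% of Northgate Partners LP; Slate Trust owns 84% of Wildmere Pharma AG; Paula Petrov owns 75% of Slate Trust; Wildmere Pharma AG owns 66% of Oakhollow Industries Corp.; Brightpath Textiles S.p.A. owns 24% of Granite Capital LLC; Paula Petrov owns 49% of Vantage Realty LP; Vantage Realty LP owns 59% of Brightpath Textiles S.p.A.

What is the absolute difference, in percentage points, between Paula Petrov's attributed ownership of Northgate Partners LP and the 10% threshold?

0.189872

Chain via Slate Trust → Wildmere Pharma AG → Oakhollow Industries Corp. (R2): 75% × 84% × 66% × 19% = 7.9002% of Northgate Partners LP.
Chain via Vantage Realty LP → Brightpath Textiles S.p.A. → Granite Capital LLC (R2): 49% × 59% × 24% × 33% = 2.289672% of Northgate Partners LP.
Aggregating (R1): 7.9002% + 2.289672% = 10.189872%.
10.189872% exceeds the 10% threshold by 0.189872 percentage points.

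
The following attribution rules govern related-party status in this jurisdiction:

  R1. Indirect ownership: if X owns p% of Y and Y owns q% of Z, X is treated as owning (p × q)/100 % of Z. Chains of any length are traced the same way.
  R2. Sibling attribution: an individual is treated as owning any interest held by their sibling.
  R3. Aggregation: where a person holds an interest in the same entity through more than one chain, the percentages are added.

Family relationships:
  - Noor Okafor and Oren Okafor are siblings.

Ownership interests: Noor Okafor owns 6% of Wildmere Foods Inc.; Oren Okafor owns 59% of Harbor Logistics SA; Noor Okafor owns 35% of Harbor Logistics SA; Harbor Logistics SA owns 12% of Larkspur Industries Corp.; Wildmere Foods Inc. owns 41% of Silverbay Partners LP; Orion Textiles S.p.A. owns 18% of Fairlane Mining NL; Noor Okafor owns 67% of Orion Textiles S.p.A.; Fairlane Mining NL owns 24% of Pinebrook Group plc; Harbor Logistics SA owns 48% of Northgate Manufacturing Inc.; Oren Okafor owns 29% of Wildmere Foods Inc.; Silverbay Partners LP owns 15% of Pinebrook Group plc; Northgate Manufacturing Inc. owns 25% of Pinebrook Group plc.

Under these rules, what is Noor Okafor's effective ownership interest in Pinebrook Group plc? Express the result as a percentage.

16.3269%

By sibling attribution (R2), Noor Okafor is treated as also owning Oren Okafor's interest in Harbor Logistics SA, giving 35% + 59% = 94%.
By sibling attribution (R2), Noor Okafor is treated as also owning Oren Okafor's interest in Wildmere Foods Inc, giving 6% + 29% = 35%.
Chain via Harbor Logistics SA → Northgate Manufacturing Inc. (R1): 94% × 48% × 25% = 11.28% of Pinebrook Group plc.
Chain via Wildmere Foods Inc. → Silverbay Partners LP (R1): 35% × 41% × 15% = 2.1525% of Pinebrook Group plc.
Chain via Orion Textiles S.p.A. → Fairlane Mining NL (R1): 67% × 18% × 24% = 2.8944% of Pinebrook Group plc.
Aggregating (R3): 11.28% + 2.1525% + 2.8944% = 16.3269%.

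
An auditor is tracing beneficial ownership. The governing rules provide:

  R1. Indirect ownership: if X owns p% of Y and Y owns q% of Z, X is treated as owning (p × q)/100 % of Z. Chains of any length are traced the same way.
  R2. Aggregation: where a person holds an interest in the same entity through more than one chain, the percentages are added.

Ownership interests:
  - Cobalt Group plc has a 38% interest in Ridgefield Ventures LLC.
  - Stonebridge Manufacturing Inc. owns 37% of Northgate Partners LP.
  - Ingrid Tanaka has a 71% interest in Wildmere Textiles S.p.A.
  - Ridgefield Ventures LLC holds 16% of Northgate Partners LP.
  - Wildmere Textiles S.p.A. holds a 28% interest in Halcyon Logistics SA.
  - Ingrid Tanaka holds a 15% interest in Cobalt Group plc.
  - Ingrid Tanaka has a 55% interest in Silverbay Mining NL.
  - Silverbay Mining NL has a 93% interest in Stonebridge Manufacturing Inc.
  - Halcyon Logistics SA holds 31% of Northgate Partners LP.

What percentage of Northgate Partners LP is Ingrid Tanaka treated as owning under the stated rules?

26.0003%

Chain via Wildmere Textiles S.p.A. → Halcyon Logistics SA (R1): 71% × 28% × 31% = 6.1628% of Northgate Partners LP.
Chain via Silverbay Mining NL → Stonebridge Manufacturing Inc. (R1): 55% × 93% × 37% = 18.9255% of Northgate Partners LP.
Chain via Cobalt Group plc → Ridgefield Ventures LLC (R1): 15% × 38% × 16% = 0.912% of Northgate Partners LP.
Aggregating (R2): 6.1628% + 18.9255% + 0.912% = 26.0003%.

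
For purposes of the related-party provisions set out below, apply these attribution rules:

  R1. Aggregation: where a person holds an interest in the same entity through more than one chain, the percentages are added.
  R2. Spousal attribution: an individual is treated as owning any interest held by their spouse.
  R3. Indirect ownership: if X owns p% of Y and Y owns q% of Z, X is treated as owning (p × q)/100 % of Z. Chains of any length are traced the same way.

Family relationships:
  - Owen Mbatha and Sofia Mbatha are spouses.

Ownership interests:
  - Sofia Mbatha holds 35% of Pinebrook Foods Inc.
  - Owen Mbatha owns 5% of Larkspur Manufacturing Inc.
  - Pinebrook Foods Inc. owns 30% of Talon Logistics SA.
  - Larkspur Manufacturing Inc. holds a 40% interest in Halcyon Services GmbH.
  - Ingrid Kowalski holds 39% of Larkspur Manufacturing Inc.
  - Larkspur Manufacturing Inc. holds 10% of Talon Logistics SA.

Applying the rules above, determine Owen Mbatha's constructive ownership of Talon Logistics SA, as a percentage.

11%

By spousal attribution (R2), Owen Mbatha is treated as owning Sofia Mbatha's 35% interest in Pinebrook Foods Inc.
Chain via Larkspur Manufacturing Inc. (R3): 5% × 10% = 0.5% of Talon Logistics SA.
Chain via Pinebrook Foods Inc. (R3): 35% × 30% = 10.5% of Talon Logistics SA.
Aggregating (R1): 0.5% + 10.5% = 11%.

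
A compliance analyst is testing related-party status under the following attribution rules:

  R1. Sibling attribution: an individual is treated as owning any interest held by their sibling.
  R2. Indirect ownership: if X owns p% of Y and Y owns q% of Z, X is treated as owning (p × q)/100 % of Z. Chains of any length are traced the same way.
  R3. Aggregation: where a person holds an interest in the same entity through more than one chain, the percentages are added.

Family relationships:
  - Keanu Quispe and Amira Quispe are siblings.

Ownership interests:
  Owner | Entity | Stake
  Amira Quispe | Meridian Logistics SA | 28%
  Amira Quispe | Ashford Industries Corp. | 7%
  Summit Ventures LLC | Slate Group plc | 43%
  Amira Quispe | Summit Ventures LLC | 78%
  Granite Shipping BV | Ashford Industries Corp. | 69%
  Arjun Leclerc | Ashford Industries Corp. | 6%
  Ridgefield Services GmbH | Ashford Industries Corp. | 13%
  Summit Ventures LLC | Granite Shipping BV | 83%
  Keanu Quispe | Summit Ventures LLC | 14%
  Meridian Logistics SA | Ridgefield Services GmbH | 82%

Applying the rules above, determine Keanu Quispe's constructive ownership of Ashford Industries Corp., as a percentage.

By sibling attribution (R1), Keanu Quispe is treated as also owning Amira Quispe's interest in Summit Ventures LLC, giving 14% + 78% = 92%.
By sibling attribution (R1), Keanu Quispe is treated as owning Amira Quispe's 28% interest in Meridian Logistics SA.
By sibling attribution (R1), Keanu Quispe is treated as owning Amira Quispe's 7% interest in Ashford Industries Corp.
Chain via Summit Ventures LLC → Granite Shipping BV (R2): 92% × 83% × 69% = 52.6884% of Ashford Industries Corp.
Chain via Meridian Logistics SA → Ridgefield Services GmbH (R2): 28% × 82% × 13% = 2.9848% of Ashford Industries Corp.
Direct interest in Ashford Industries Corp: 7%.
Aggregating (R3): 52.6884% + 2.9848% + 7% = 62.6732%.

62.6732%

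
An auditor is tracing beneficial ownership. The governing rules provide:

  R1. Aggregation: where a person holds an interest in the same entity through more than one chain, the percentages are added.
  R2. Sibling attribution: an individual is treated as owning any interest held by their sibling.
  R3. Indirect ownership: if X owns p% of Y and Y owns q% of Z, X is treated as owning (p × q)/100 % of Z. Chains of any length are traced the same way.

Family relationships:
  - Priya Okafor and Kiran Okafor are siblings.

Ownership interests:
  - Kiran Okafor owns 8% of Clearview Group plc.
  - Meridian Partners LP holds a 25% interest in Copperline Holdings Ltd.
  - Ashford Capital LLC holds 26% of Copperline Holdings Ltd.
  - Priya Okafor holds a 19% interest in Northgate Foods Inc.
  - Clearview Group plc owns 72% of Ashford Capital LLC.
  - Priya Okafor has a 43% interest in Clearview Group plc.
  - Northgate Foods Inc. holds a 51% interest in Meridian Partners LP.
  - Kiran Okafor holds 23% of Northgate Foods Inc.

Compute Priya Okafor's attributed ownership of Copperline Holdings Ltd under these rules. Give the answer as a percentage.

By sibling attribution (R2), Priya Okafor is treated as also owning Kiran Okafor's interest in Northgate Foods Inc, giving 19% + 23% = 42%.
By sibling attribution (R2), Priya Okafor is treated as also owning Kiran Okafor's interest in Clearview Group plc, giving 43% + 8% = 51%.
Chain via Northgate Foods Inc. → Meridian Partners LP (R3): 42% × 51% × 25% = 5.355% of Copperline Holdings Ltd.
Chain via Clearview Group plc → Ashford Capital LLC (R3): 51% × 72% × 26% = 9.5472% of Copperline Holdings Ltd.
Aggregating (R1): 5.355% + 9.5472% = 14.9022%.

14.9022%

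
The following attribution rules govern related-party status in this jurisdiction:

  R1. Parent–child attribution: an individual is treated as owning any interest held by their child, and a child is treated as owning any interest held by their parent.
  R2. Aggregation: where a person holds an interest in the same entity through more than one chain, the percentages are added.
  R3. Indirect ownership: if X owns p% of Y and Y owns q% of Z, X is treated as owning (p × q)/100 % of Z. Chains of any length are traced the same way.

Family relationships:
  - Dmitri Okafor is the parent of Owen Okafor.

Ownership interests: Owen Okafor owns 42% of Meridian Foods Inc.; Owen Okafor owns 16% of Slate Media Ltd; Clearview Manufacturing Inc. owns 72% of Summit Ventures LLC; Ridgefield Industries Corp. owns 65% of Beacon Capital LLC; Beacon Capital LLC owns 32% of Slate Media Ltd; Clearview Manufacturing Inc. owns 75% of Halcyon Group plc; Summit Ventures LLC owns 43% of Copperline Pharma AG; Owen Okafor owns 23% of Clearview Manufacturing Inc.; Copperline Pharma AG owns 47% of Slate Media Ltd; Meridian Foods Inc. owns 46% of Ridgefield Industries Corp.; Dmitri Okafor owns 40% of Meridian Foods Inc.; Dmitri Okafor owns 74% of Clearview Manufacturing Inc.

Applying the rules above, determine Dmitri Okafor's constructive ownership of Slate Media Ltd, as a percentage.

By parent–child attribution (R1), Dmitri Okafor is treated as also owning Owen Okafor's interest in Meridian Foods Inc, giving 40% + 42% = 82%.
By parent–child attribution (R1), Dmitri Okafor is treated as also owning Owen Okafor's interest in Clearview Manufacturing Inc, giving 74% + 23% = 97%.
By parent–child attribution (R1), Dmitri Okafor is treated as owning Owen Okafor's 16% interest in Slate Media Ltd.
Chain via Meridian Foods Inc. → Ridgefield Industries Corp. → Beacon Capital LLC (R3): 82% × 46% × 65% × 32% = 7.84576% of Slate Media Ltd.
Chain via Clearview Manufacturing Inc. → Summit Ventures LLC → Copperline Pharma AG (R3): 97% × 72% × 43% × 47% = 14.114664% of Slate Media Ltd.
Direct interest in Slate Media Ltd: 16%.
Aggregating (R2): 7.84576% + 14.114664% + 16% = 37.960424%.

37.960424%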